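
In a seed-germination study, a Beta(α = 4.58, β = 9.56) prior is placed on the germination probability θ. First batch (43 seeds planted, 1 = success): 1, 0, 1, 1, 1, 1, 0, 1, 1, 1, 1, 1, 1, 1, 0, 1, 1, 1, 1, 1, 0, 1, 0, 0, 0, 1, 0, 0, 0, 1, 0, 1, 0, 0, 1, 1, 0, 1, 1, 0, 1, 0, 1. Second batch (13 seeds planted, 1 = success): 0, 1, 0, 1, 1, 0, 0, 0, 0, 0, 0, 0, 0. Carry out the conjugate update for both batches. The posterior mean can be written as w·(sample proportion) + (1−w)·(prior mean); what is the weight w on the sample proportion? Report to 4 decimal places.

0.7984

The Beta prior is conjugate to a Binomial/Bernoulli likelihood; the update adds successes to α and failures to β.
Total number of seeds planted: n = 43 + 13 = 56.
Posterior mean = (α₀+k)/(α₀+β₀+n) = [n/(α₀+β₀+n)]·(k/n) + [(α₀+β₀)/(α₀+β₀+n)]·α₀/(α₀+β₀), so only n and the prior enter the weight.
The weight on the data is w = n/(α₀+β₀+n) = 56/(4.58+9.56+56) = 56/70.14 = 0.7984.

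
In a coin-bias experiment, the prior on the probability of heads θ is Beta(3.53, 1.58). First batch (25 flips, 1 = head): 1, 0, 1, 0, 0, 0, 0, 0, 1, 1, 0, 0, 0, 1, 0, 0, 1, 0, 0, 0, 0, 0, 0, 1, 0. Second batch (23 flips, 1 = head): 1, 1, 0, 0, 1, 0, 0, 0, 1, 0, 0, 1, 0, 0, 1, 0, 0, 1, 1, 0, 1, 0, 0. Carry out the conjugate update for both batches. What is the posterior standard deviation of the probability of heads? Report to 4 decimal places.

0.0656

The Beta prior is conjugate to a Binomial/Bernoulli likelihood; the update adds successes to α and failures to β.
After batch 1: Beta(3.53+7, 1.58+18) = Beta(10.53, 19.58).
After batch 2: Beta(10.53+9, 19.58+14) = Beta(19.53, 33.58).
Var = αβ/((α+β)²(α+β+1)) = 19.53·33.58/(53.11²·54.11) = 0.00429688; SD = √0.00429688 = 0.0656.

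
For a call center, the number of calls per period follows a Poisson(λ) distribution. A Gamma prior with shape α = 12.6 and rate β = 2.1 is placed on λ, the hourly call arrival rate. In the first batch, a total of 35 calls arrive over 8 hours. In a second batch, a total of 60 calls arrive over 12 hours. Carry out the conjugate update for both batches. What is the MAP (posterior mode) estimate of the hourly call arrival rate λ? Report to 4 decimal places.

4.8235

With a Gamma(shape α, rate β) prior, the Poisson likelihood is conjugate: the posterior is Gamma(α + ΣXᵢ, β + n).
After batch 1: Gamma(α+S, β+n) = Gamma(12.6+35, 2.1+8) = Gamma(47.6, 10.1).
After batch 2: Gamma(α+S, β+n) = Gamma(47.6+60, 10.1+12) = Gamma(107.6, 22.1).
Mode of Gamma(α,β) for α≥1 is (α−1)/β = 106.6/22.1 = 4.8235.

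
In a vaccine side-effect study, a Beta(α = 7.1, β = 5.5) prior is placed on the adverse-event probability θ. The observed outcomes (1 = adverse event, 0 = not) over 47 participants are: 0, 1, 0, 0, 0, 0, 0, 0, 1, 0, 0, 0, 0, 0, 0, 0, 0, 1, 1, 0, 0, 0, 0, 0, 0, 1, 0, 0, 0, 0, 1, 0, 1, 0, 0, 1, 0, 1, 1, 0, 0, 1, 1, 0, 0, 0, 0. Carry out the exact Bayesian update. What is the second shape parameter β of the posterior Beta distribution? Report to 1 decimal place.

40.5

The Beta prior is conjugate to a Binomial/Bernoulli likelihood; the update adds successes to α and failures to β.
Posterior: Beta(α+k, β+n−k) = Beta(7.1+12, 5.5+35) = Beta(19.1, 40.5).
Posterior β = 40.5.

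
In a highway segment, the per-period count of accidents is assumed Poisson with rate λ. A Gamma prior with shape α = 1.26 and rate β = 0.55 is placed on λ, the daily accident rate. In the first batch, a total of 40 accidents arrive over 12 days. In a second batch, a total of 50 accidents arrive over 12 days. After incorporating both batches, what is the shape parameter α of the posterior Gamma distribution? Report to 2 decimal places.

With a Gamma(shape α, rate β) prior, the Poisson likelihood is conjugate: the posterior is Gamma(α + ΣXᵢ, β + n).
After batch 1: Gamma(α+S, β+n) = Gamma(1.26+40, 0.55+12) = Gamma(41.26, 12.55).
After batch 2: Gamma(α+S, β+n) = Gamma(41.26+50, 12.55+12) = Gamma(91.26, 24.55).
Posterior α = 91.26.

91.26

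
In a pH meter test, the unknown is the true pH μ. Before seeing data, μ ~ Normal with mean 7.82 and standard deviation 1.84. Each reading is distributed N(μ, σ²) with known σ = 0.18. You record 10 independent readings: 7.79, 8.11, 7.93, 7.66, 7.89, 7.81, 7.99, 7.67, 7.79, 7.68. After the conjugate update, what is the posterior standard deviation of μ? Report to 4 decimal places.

For Normal data with known variance σ², a Normal(μ₀, σ₀²) prior on μ is conjugate. Posterior precision = 1/σ₀² + n/σ²; posterior mean is the precision-weighted average of μ₀ and x̄.
σ₀² = 1.84² = 3.3856, σ² = 0.18² = 0.0324; σ² + n·σ₀² = 0.0324 + 10·3.3856 = 33.8884.
Posterior precision = 1/σ₀² + n/σ² = 1/3.3856 + 10/0.0324 = (σ² + n·σ₀²)/(σ₀²σ²) = 33.8884/(3.3856·0.0324); posterior variance σₙ² = σ₀²σ²/(σ² + n·σ₀²) = 3.3856·0.0324/33.8884 = 0.003237.
Posterior SD = √σₙ² = √(3.3856·0.0324/33.8884) = 0.0569.

0.0569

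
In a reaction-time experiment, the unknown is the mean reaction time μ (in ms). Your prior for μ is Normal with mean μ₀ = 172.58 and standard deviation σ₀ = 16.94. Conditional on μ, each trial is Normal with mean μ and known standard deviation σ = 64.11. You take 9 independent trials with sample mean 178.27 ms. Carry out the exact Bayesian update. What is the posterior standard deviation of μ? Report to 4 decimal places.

For Normal data with known variance σ², a Normal(μ₀, σ₀²) prior on μ is conjugate. Posterior precision = 1/σ₀² + n/σ²; posterior mean is the precision-weighted average of μ₀ and x̄.
σ₀² = 16.94² = 286.9636, σ² = 64.11² = 4110.0921; σ² + n·σ₀² = 4110.0921 + 9·286.9636 = 6692.7645.
Posterior precision = 1/σ₀² + n/σ² = 1/286.9636 + 9/4110.0921 = (σ² + n·σ₀²)/(σ₀²σ²) = 6692.7645/(286.9636·4110.0921); posterior variance σₙ² = σ₀²σ²/(σ² + n·σ₀²) = 286.9636·4110.0921/6692.7645 = 176.227152.
Posterior SD = √σₙ² = √(286.9636·4110.0921/6692.7645) = 13.2751.

13.2751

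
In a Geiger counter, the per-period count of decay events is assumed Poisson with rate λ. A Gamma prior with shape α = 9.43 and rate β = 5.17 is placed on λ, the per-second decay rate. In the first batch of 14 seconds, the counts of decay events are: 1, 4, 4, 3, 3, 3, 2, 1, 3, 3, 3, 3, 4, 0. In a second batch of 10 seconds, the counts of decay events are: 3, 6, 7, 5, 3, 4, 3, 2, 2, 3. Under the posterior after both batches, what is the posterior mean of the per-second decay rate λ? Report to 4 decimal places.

2.8944

With a Gamma(shape α, rate β) prior, the Poisson likelihood is conjugate: the posterior is Gamma(α + ΣXᵢ, β + n).
Batch 1: sum of counts S = 37 over n = 14 seconds.
After batch 1: Gamma(α+S, β+n) = Gamma(9.43+37, 5.17+14) = Gamma(46.43, 19.17).
Batch 2: sum of counts S = 38 over n = 10 seconds.
After batch 2: Gamma(α+S, β+n) = Gamma(46.43+38, 19.17+10) = Gamma(84.43, 29.17).
Posterior mean = α/β = 84.43/29.17 = 2.8944.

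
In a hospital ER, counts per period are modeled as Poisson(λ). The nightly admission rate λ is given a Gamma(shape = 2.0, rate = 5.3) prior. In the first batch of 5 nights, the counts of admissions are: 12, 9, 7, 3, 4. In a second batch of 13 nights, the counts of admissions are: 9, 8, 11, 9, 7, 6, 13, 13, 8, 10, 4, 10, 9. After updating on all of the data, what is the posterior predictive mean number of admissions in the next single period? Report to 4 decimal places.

6.6094

With a Gamma(shape α, rate β) prior, the Poisson likelihood is conjugate: the posterior is Gamma(α + ΣXᵢ, β + n).
Batch 1: sum of counts S = 35 over n = 5 nights.
After batch 1: Gamma(α+S, β+n) = Gamma(2.0+35, 5.3+5) = Gamma(37.0, 10.3).
Batch 2: sum of counts S = 117 over n = 13 nights.
After batch 2: Gamma(α+S, β+n) = Gamma(37.0+117, 10.3+13) = Gamma(154.0, 23.3).
The predictive distribution for one future period is NegBinom with mean α/β = 6.6094.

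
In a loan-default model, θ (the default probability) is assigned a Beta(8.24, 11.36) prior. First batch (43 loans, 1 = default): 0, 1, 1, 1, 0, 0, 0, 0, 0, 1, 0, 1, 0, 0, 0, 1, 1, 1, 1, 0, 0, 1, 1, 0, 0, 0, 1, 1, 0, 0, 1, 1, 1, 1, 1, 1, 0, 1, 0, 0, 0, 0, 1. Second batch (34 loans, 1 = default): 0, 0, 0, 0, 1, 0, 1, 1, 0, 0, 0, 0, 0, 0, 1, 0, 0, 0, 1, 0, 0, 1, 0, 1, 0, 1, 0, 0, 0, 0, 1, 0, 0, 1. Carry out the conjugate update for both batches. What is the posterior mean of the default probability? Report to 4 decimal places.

The Beta prior is conjugate to a Binomial/Bernoulli likelihood; the update adds successes to α and failures to β.
After batch 1: Beta(8.24+21, 11.36+22) = Beta(29.24, 33.36).
After batch 2: Beta(29.24+10, 33.36+24) = Beta(39.24, 57.36).
Posterior mean = α/(α+β) = 39.24/96.60 = 0.4062.

0.4062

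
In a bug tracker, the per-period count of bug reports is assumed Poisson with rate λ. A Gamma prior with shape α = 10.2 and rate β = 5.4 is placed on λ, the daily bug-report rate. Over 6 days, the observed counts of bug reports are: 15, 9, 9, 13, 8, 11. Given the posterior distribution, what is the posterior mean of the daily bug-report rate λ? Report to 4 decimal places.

6.5965

With a Gamma(shape α, rate β) prior, the Poisson likelihood is conjugate: the posterior is Gamma(α + ΣXᵢ, β + n).
Sum of counts S = 65 over n = 6 days.
Posterior: Gamma(α+S, β+n) = Gamma(10.2+65, 5.4+6) = Gamma(75.2, 11.4).
Posterior mean = α/β = 75.2/11.4 = 6.5965.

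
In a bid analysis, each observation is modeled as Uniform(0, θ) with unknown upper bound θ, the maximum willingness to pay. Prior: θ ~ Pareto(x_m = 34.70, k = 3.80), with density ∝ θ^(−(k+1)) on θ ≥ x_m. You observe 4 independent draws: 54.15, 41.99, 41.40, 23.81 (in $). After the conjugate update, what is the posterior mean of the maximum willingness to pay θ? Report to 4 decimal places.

A Pareto(scale x_m, shape k) prior on the upper bound θ of Uniform(0, θ) is conjugate: posterior is Pareto(max(x_m, max xᵢ), k + n).
Sample maximum = 54.15; prior scale x_m = 34.70 → posterior scale = max = 54.15.
Posterior shape = 3.80 + 4 = 7.80.
E[θ|data] = k·x_m/(k−1) = 7.80·54.15/6.80 = 62.1132.

62.1132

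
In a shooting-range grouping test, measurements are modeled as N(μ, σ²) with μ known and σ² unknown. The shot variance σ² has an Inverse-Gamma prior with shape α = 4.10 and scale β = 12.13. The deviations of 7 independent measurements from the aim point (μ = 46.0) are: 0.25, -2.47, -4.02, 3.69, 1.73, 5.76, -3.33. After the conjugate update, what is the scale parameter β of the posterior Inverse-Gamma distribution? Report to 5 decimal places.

53.72965

With known mean μ and an Inverse-Gamma(α, β) prior on σ², the Normal likelihood is conjugate: posterior is Inv-Gamma(α + n/2, β + Σ(xᵢ−μ)²/2).
Σ(xᵢ−μ)² = (0.25)² + (-2.47)² + (-4.02)² + (3.69)² + (1.73)² + (5.76)² + (-3.33)² = 83.1993.
Posterior: Inv-Gamma(4.10 + 7/2, 12.13 + 83.1993/2) = Inv-Gamma(7.60, 53.72965).
Posterior β = 53.72965.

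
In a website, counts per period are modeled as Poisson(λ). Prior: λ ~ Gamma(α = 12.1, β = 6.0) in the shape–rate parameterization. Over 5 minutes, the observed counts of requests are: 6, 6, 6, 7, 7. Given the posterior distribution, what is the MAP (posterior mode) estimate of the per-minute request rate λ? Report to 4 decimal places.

3.9182

With a Gamma(shape α, rate β) prior, the Poisson likelihood is conjugate: the posterior is Gamma(α + ΣXᵢ, β + n).
Sum of counts S = 32 over n = 5 minutes.
Posterior: Gamma(α+S, β+n) = Gamma(12.1+32, 6.0+5) = Gamma(44.1, 11.0).
Mode of Gamma(α,β) for α≥1 is (α−1)/β = 43.1/11.0 = 3.9182.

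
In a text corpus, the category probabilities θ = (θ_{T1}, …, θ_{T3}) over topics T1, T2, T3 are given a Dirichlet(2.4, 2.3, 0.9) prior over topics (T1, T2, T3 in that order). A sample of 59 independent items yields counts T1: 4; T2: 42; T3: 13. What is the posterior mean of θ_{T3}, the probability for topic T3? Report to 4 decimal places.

The Dirichlet prior is conjugate to the Multinomial likelihood: each posterior αⱼ = prior αⱼ + observed count nⱼ.
Posterior concentration: (6.4, 44.3, 13.9), total = 64.6.
E[θ_{T3}|data] = α_{T3}/Σα = 13.9/64.6 = 0.2152.

0.2152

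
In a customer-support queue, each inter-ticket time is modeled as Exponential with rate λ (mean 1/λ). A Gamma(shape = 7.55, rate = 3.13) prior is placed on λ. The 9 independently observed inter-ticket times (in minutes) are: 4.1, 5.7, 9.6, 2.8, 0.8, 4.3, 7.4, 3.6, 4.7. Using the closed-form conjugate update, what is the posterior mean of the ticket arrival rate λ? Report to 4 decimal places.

With a Gamma(shape α, rate β) prior on the exponential rate λ, the posterior after n observations with total T = Σxᵢ is Gamma(α+n, β+T).
Sum of observations T = 43.0 minutes; n = 9.
Posterior: Gamma(7.55+9, 3.13+43.0) = Gamma(16.55, 46.13).
Posterior mean of λ = α/β = 16.55/46.13 = 0.3588.

0.3588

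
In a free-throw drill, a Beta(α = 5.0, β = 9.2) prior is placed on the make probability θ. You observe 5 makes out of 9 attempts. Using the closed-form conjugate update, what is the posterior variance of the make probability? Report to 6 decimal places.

0.010134

The Beta prior is conjugate to a Binomial/Bernoulli likelihood; the update adds successes to α and failures to β.
Posterior: Beta(α+k, β+n−k) = Beta(5.0+5, 9.2+4) = Beta(10.0, 13.2).
Var = αβ/((α+β)²(α+β+1)) = 10.0·13.2/(23.2²·24.2) = 0.010134.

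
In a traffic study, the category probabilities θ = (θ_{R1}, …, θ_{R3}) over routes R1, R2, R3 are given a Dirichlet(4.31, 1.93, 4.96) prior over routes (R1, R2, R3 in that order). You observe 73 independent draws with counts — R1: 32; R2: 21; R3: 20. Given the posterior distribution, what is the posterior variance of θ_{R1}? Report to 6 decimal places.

0.002879

The Dirichlet prior is conjugate to the Multinomial likelihood: each posterior αⱼ = prior αⱼ + observed count nⱼ.
Posterior concentration: (36.31, 22.93, 24.96), total = 84.20.
Var[θ_j] = α_j(Σα−α_j)/((Σα)²(Σα+1)) = 36.31·47.89/(84.20²·85.20) = 0.002879.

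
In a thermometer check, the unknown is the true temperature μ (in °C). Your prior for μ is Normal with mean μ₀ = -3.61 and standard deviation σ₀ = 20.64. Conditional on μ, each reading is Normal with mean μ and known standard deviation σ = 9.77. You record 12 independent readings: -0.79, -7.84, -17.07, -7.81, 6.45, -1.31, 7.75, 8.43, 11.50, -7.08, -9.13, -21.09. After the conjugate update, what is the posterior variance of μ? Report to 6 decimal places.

For Normal data with known variance σ², a Normal(μ₀, σ₀²) prior on μ is conjugate. Posterior precision = 1/σ₀² + n/σ²; posterior mean is the precision-weighted average of μ₀ and x̄.
σ₀² = 20.64² = 426.0096, σ² = 9.77² = 95.4529; σ² + n·σ₀² = 95.4529 + 12·426.0096 = 5207.5681.
Posterior precision = 1/σ₀² + n/σ² = 1/426.0096 + 12/95.4529 = (σ² + n·σ₀²)/(σ₀²σ²) = 5207.5681/(426.0096·95.4529); posterior variance σₙ² = σ₀²σ²/(σ² + n·σ₀²) = 426.0096·95.4529/5207.5681 = 7.808607.

7.808607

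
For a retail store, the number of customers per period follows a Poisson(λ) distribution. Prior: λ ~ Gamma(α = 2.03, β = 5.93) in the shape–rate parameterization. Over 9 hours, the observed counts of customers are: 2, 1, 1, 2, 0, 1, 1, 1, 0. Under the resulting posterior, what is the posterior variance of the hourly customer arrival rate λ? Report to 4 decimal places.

With a Gamma(shape α, rate β) prior, the Poisson likelihood is conjugate: the posterior is Gamma(α + ΣXᵢ, β + n).
Sum of counts S = 9 over n = 9 hours.
Posterior: Gamma(α+S, β+n) = Gamma(2.03+9, 5.93+9) = Gamma(11.03, 14.93).
Var = α/β² = 11.03/14.93² = 0.0495.

0.0495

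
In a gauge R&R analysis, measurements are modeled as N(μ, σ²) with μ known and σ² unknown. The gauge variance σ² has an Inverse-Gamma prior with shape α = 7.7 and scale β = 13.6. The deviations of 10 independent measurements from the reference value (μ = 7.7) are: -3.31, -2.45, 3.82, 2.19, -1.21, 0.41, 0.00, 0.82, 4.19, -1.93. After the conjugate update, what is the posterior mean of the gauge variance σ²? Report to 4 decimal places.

3.7236

With known mean μ and an Inverse-Gamma(α, β) prior on σ², the Normal likelihood is conjugate: posterior is Inv-Gamma(α + n/2, β + Σ(xᵢ−μ)²/2).
Σ(xᵢ−μ)² = (-3.31)² + (-2.45)² + (3.82)² + (2.19)² + (-1.21)² + (0.41)² + (0.00)² + (0.82)² + (4.19)² + (-1.93)² = 59.9327.
Posterior: Inv-Gamma(7.7 + 10/2, 13.6 + 59.9327/2) = Inv-Gamma(12.70, 43.56635).
E[σ²|data] = β/(α−1) = 43.56635/11.70 = 3.7236.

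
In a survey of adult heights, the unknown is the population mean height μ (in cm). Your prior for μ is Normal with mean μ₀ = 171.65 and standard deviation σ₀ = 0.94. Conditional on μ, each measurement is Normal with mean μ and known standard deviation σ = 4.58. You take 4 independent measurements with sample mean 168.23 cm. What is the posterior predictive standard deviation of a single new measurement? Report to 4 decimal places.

For Normal data with known variance σ², a Normal(μ₀, σ₀²) prior on μ is conjugate. Posterior precision = 1/σ₀² + n/σ²; posterior mean is the precision-weighted average of μ₀ and x̄.
σ₀² = 0.94² = 0.8836, σ² = 4.58² = 20.9764; σ² + n·σ₀² = 20.9764 + 4·0.8836 = 24.5108.
Posterior precision = 1/σ₀² + n/σ² = 1/0.8836 + 4/20.9764 = (σ² + n·σ₀²)/(σ₀²σ²) = 24.5108/(0.8836·20.9764); posterior variance σₙ² = σ₀²σ²/(σ² + n·σ₀²) = 0.8836·20.9764/24.5108 = 0.756187.
Predictive variance for one new observation = σₙ² + σ² = 0.8836·20.9764/24.5108 + 20.9764 = σ²·(σ₀² + 24.5108)/24.5108 = 20.9764·25.3944/24.5108 = 21.732587; SD = √(20.9764·25.3944/24.5108) = 4.6618.

4.6618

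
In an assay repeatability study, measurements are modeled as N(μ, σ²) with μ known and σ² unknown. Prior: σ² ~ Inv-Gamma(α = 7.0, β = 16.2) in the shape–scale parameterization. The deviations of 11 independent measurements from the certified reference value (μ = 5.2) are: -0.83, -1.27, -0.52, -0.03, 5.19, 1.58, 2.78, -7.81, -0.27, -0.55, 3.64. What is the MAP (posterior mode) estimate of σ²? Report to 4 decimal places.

5.4354

With known mean μ and an Inverse-Gamma(α, β) prior on σ², the Normal likelihood is conjugate: posterior is Inv-Gamma(α + n/2, β + Σ(xᵢ−μ)²/2).
Σ(xᵢ−μ)² = (-0.83)² + (-1.27)² + (-0.52)² + (-0.03)² + (5.19)² + (1.58)² + (2.78)² + (-7.81)² + (-0.27)² + (-0.55)² + (3.64)² = 114.3551.
Posterior: Inv-Gamma(7.0 + 11/2, 16.2 + 114.3551/2) = Inv-Gamma(12.50, 73.37755).
Mode = β/(α+1) = 73.37755/13.50 = 5.4354.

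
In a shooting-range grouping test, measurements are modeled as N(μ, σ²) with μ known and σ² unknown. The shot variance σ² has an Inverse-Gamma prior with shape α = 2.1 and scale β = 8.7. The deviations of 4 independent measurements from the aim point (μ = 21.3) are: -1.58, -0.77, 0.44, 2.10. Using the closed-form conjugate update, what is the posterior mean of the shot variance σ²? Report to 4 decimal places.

4.0472

With known mean μ and an Inverse-Gamma(α, β) prior on σ², the Normal likelihood is conjugate: posterior is Inv-Gamma(α + n/2, β + Σ(xᵢ−μ)²/2).
Σ(xᵢ−μ)² = (-1.58)² + (-0.77)² + (0.44)² + (2.10)² = 7.6929.
Posterior: Inv-Gamma(2.1 + 4/2, 8.7 + 7.6929/2) = Inv-Gamma(4.10, 12.54645).
E[σ²|data] = β/(α−1) = 12.54645/3.10 = 4.0472.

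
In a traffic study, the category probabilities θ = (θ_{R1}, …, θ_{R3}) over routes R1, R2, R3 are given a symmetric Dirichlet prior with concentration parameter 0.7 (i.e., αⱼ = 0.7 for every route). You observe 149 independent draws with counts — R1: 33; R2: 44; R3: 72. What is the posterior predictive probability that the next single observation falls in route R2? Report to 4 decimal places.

0.2958

The Dirichlet prior is conjugate to the Multinomial likelihood: each posterior αⱼ = prior αⱼ + observed count nⱼ.
Posterior concentration: (33.7, 44.7, 72.7), total = 151.1.
P(next = R2 | data) = α_{R2}/Σα = 0.2958.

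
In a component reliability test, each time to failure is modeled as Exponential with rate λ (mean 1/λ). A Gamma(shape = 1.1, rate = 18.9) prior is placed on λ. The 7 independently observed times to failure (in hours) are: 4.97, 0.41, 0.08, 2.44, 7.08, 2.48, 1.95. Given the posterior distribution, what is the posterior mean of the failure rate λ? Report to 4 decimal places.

0.2114

With a Gamma(shape α, rate β) prior on the exponential rate λ, the posterior after n observations with total T = Σxᵢ is Gamma(α+n, β+T).
Sum of observations T = 19.41 hours; n = 7.
Posterior: Gamma(1.1+7, 18.9+19.41) = Gamma(8.1, 38.31).
Posterior mean of λ = α/β = 8.1/38.31 = 0.2114.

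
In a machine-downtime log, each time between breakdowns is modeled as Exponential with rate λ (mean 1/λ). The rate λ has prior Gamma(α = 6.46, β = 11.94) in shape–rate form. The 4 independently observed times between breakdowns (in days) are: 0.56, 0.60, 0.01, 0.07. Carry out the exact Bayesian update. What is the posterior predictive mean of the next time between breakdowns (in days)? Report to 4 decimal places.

1.3932

With a Gamma(shape α, rate β) prior on the exponential rate λ, the posterior after n observations with total T = Σxᵢ is Gamma(α+n, β+T).
Sum of observations T = 1.24 days; n = 4.
Posterior: Gamma(6.46+4, 11.94+1.24) = Gamma(10.46, 13.18).
The predictive distribution for the next observation is Lomax; its mean is β/(α−1) = 13.18/9.46 = 1.3932.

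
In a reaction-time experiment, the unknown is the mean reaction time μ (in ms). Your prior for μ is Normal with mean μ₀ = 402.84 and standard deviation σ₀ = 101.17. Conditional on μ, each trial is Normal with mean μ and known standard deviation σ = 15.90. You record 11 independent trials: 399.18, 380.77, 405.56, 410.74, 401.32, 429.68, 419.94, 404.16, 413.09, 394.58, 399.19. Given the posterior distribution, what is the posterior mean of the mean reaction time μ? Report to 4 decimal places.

405.2863

For Normal data with known variance σ², a Normal(μ₀, σ₀²) prior on μ is conjugate. Posterior precision = 1/σ₀² + n/σ²; posterior mean is the precision-weighted average of μ₀ and x̄.
Σxᵢ = 399.18 + 380.77 + 405.56 + 410.74 + 401.32 + 429.68 + 419.94 + 404.16 + 413.09 + 394.58 + 399.19 = 4458.21, so n·x̄ = 4458.21.
σ₀² = 101.17² = 10235.3689, σ² = 15.90² = 252.81; σ² + n·σ₀² = 252.81 + 11·10235.3689 = 112841.8679.
Posterior mean = (μ₀/σ₀² + n·x̄/σ²)/(1/σ₀² + n/σ²) = (σ²·μ₀ + σ₀²·n·x̄)/(σ² + n·σ₀²) = (252.81·402.84 + 10235.3689·4458.21)/112841.8679 = 45733265.964069/112841.8679 = 405.2863.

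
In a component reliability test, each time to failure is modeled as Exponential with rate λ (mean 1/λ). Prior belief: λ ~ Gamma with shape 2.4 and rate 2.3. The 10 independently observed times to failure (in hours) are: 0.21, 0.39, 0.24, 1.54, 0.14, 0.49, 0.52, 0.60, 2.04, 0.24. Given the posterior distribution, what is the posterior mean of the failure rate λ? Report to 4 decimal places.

With a Gamma(shape α, rate β) prior on the exponential rate λ, the posterior after n observations with total T = Σxᵢ is Gamma(α+n, β+T).
Sum of observations T = 6.41 hours; n = 10.
Posterior: Gamma(2.4+10, 2.3+6.41) = Gamma(12.4, 8.71).
Posterior mean of λ = α/β = 12.4/8.71 = 1.4237.

1.4237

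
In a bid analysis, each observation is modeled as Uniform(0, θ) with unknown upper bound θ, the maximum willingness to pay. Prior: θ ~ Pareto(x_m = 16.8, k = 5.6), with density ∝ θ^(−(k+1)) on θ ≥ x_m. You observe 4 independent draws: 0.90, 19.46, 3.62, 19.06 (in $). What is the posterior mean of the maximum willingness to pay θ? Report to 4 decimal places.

21.7228

A Pareto(scale x_m, shape k) prior on the upper bound θ of Uniform(0, θ) is conjugate: posterior is Pareto(max(x_m, max xᵢ), k + n).
Sample maximum = 19.46; prior scale x_m = 16.8 → posterior scale = max = 19.46.
Posterior shape = 5.6 + 4 = 9.6.
E[θ|data] = k·x_m/(k−1) = 9.6·19.46/8.6 = 21.7228.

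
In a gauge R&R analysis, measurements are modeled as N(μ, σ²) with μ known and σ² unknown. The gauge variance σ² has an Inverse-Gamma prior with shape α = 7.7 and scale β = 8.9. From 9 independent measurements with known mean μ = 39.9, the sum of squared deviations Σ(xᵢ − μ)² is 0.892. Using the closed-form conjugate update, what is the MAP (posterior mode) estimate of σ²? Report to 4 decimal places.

0.7080

With known mean μ and an Inverse-Gamma(α, β) prior on σ², the Normal likelihood is conjugate: posterior is Inv-Gamma(α + n/2, β + Σ(xᵢ−μ)²/2).
Posterior: Inv-Gamma(7.7 + 9/2, 8.9 + 0.892/2) = Inv-Gamma(12.20, 9.3460).
Mode = β/(α+1) = 9.3460/13.20 = 0.7080.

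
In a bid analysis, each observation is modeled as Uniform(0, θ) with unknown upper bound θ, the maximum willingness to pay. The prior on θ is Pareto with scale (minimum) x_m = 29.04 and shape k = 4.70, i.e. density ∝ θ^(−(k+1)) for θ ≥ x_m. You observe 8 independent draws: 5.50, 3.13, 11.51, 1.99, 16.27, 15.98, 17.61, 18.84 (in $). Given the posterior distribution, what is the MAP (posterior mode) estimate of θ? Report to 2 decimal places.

A Pareto(scale x_m, shape k) prior on the upper bound θ of Uniform(0, θ) is conjugate: posterior is Pareto(max(x_m, max xᵢ), k + n).
Sample maximum = 18.84; prior scale x_m = 29.04 → posterior scale = max = 29.04.
Posterior shape = 4.70 + 8 = 12.70.
The Pareto density is decreasing on [x_m, ∞), so the mode is x_m = 29.04.

29.04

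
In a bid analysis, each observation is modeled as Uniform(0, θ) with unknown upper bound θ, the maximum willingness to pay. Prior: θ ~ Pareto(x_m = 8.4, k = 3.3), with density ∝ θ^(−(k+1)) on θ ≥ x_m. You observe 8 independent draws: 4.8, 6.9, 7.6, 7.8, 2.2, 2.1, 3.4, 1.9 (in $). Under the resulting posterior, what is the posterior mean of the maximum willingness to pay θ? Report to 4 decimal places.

A Pareto(scale x_m, shape k) prior on the upper bound θ of Uniform(0, θ) is conjugate: posterior is Pareto(max(x_m, max xᵢ), k + n).
Sample maximum = 7.8; prior scale x_m = 8.4 → posterior scale = max = 8.4.
Posterior shape = 3.3 + 8 = 11.3.
E[θ|data] = k·x_m/(k−1) = 11.3·8.4/10.3 = 9.2155.

9.2155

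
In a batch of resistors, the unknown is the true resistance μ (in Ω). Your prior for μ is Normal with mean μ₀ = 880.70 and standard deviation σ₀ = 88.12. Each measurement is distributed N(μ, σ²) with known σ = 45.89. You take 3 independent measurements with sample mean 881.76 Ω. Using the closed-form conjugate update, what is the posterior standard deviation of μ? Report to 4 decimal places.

25.3726

For Normal data with known variance σ², a Normal(μ₀, σ₀²) prior on μ is conjugate. Posterior precision = 1/σ₀² + n/σ²; posterior mean is the precision-weighted average of μ₀ and x̄.
σ₀² = 88.12² = 7765.1344, σ² = 45.89² = 2105.8921; σ² + n·σ₀² = 2105.8921 + 3·7765.1344 = 25401.2953.
Posterior precision = 1/σ₀² + n/σ² = 1/7765.1344 + 3/2105.8921 = (σ² + n·σ₀²)/(σ₀²σ²) = 25401.2953/(7765.1344·2105.8921); posterior variance σₙ² = σ₀²σ²/(σ² + n·σ₀²) = 7765.1344·2105.8921/25401.2953 = 643.767768.
Posterior SD = √σₙ² = √(7765.1344·2105.8921/25401.2953) = 25.3726.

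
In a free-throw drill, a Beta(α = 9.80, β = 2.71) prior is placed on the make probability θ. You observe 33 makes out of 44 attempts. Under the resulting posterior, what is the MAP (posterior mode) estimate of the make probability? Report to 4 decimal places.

The Beta prior is conjugate to a Binomial/Bernoulli likelihood; the update adds successes to α and failures to β.
Posterior: Beta(α+k, β+n−k) = Beta(9.80+33, 2.71+11) = Beta(42.80, 13.71).
Mode of Beta(a,b) for a,b>1 is (a−1)/(a+b−2) = 41.80/54.51 = 0.7668.

0.7668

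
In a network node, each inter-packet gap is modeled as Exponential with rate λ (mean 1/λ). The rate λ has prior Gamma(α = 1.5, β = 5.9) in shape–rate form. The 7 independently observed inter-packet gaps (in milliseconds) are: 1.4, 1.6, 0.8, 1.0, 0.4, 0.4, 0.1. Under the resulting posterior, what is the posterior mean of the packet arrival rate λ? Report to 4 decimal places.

With a Gamma(shape α, rate β) prior on the exponential rate λ, the posterior after n observations with total T = Σxᵢ is Gamma(α+n, β+T).
Sum of observations T = 5.7 milliseconds; n = 7.
Posterior: Gamma(1.5+7, 5.9+5.7) = Gamma(8.5, 11.6).
Posterior mean of λ = α/β = 8.5/11.6 = 0.7328.

0.7328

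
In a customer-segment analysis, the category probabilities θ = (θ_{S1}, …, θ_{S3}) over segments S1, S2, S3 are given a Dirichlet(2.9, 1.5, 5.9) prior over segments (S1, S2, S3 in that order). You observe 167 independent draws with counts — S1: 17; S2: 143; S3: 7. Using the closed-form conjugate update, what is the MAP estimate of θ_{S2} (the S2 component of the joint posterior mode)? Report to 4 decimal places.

0.8233

The Dirichlet prior is conjugate to the Multinomial likelihood: each posterior αⱼ = prior αⱼ + observed count nⱼ.
Posterior concentration: (19.9, 144.5, 12.9), total = 177.3.
Joint mode component: (α_{S2}−1)/(Σα−K) = 143.5/174.3 = 0.8233.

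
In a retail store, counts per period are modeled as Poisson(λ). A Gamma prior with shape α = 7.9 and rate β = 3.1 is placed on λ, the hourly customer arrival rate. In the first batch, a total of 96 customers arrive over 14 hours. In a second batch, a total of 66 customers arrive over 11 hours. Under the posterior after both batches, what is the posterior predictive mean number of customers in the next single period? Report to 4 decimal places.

With a Gamma(shape α, rate β) prior, the Poisson likelihood is conjugate: the posterior is Gamma(α + ΣXᵢ, β + n).
After batch 1: Gamma(α+S, β+n) = Gamma(7.9+96, 3.1+14) = Gamma(103.9, 17.1).
After batch 2: Gamma(α+S, β+n) = Gamma(103.9+66, 17.1+11) = Gamma(169.9, 28.1).
The predictive distribution for one future period is NegBinom with mean α/β = 6.0463.

6.0463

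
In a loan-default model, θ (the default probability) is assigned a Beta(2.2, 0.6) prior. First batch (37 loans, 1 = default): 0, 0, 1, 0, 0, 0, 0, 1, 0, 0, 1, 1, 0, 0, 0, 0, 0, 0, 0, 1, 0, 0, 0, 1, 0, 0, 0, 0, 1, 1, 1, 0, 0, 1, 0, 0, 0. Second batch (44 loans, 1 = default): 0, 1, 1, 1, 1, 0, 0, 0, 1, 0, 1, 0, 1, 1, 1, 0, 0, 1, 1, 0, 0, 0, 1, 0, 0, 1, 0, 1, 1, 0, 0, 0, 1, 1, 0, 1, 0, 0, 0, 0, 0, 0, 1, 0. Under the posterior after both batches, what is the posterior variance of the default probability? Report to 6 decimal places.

0.002756

The Beta prior is conjugate to a Binomial/Bernoulli likelihood; the update adds successes to α and failures to β.
After batch 1: Beta(2.2+10, 0.6+27) = Beta(12.2, 27.6).
After batch 2: Beta(12.2+19, 27.6+25) = Beta(31.2, 52.6).
Var = αβ/((α+β)²(α+β+1)) = 31.2·52.6/(83.8²·84.8) = 0.002756.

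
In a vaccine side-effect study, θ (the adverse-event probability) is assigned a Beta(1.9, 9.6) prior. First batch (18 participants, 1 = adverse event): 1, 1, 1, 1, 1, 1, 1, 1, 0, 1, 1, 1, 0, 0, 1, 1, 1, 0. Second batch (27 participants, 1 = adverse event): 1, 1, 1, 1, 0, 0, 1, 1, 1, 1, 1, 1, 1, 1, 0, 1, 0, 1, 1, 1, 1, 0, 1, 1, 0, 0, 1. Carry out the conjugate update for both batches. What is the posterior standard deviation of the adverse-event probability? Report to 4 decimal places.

0.0635

The Beta prior is conjugate to a Binomial/Bernoulli likelihood; the update adds successes to α and failures to β.
After batch 1: Beta(1.9+14, 9.6+4) = Beta(15.9, 13.6).
After batch 2: Beta(15.9+20, 13.6+7) = Beta(35.9, 20.6).
Var = αβ/((α+β)²(α+β+1)) = 35.9·20.6/(56.5²·57.5) = 0.00402900; SD = √0.00402900 = 0.0635.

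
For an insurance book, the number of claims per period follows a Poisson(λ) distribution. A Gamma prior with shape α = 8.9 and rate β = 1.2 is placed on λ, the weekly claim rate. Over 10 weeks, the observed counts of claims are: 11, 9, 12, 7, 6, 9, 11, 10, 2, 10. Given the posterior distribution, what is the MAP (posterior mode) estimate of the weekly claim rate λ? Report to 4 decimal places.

8.4732

With a Gamma(shape α, rate β) prior, the Poisson likelihood is conjugate: the posterior is Gamma(α + ΣXᵢ, β + n).
Sum of counts S = 87 over n = 10 weeks.
Posterior: Gamma(α+S, β+n) = Gamma(8.9+87, 1.2+10) = Gamma(95.9, 11.2).
Mode of Gamma(α,β) for α≥1 is (α−1)/β = 94.9/11.2 = 8.4732.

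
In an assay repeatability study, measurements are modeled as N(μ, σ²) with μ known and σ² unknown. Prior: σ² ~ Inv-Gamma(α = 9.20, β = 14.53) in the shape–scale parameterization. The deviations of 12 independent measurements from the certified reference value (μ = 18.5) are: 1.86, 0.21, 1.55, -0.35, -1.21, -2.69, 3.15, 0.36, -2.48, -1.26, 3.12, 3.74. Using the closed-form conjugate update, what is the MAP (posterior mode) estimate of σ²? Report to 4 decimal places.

2.6327

With known mean μ and an Inverse-Gamma(α, β) prior on σ², the Normal likelihood is conjugate: posterior is Inv-Gamma(α + n/2, β + Σ(xᵢ−μ)²/2).
Σ(xᵢ−μ)² = (1.86)² + (0.21)² + (1.55)² + (-0.35)² + (-1.21)² + (-2.69)² + (3.15)² + (0.36)² + (-2.48)² + (-1.26)² + (3.12)² + (3.74)² = 56.2410.
Posterior: Inv-Gamma(9.20 + 12/2, 14.53 + 56.2410/2) = Inv-Gamma(15.20, 42.65050).
Mode = β/(α+1) = 42.65050/16.20 = 2.6327.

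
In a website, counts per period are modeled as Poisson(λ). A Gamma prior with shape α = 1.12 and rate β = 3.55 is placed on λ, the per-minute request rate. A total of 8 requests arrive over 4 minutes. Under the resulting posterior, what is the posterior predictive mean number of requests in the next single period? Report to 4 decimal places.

1.2079

With a Gamma(shape α, rate β) prior, the Poisson likelihood is conjugate: the posterior is Gamma(α + ΣXᵢ, β + n).
Posterior: Gamma(α+S, β+n) = Gamma(1.12+8, 3.55+4) = Gamma(9.12, 7.55).
The predictive distribution for one future period is NegBinom with mean α/β = 1.2079.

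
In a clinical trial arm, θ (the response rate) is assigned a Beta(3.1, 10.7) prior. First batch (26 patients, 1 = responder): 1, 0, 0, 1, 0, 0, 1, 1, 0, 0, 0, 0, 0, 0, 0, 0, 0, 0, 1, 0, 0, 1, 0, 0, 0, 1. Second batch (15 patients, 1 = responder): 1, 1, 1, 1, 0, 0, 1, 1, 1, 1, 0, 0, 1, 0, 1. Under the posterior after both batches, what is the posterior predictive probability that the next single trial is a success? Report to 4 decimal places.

0.3668

The Beta prior is conjugate to a Binomial/Bernoulli likelihood; the update adds successes to α and failures to β.
After batch 1: Beta(3.1+7, 10.7+19) = Beta(10.1, 29.7).
After batch 2: Beta(10.1+10, 29.7+5) = Beta(20.1, 34.7).
For a single future Bernoulli trial, P(success | data) = α/(α+β) = 0.3668.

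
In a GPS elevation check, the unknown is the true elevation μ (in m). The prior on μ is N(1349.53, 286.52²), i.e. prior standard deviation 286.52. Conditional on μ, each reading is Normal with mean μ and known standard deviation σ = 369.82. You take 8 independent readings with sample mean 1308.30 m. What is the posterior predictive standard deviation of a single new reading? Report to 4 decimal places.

388.4792

For Normal data with known variance σ², a Normal(μ₀, σ₀²) prior on μ is conjugate. Posterior precision = 1/σ₀² + n/σ²; posterior mean is the precision-weighted average of μ₀ and x̄.
σ₀² = 286.52² = 82093.7104, σ² = 369.82² = 136766.8324; σ² + n·σ₀² = 136766.8324 + 8·82093.7104 = 793516.5156.
Posterior precision = 1/σ₀² + n/σ² = 1/82093.7104 + 8/136766.8324 = (σ² + n·σ₀²)/(σ₀²σ²) = 793516.5156/(82093.7104·136766.8324); posterior variance σₙ² = σ₀²σ²/(σ² + n·σ₀²) = 82093.7104·136766.8324/793516.5156 = 14149.291805.
Predictive variance for one new observation = σₙ² + σ² = 82093.7104·136766.8324/793516.5156 + 136766.8324 = σ²·(σ₀² + 793516.5156)/793516.5156 = 136766.8324·875610.226/793516.5156 = 150916.124205; SD = √(136766.8324·875610.226/793516.5156) = 388.4792.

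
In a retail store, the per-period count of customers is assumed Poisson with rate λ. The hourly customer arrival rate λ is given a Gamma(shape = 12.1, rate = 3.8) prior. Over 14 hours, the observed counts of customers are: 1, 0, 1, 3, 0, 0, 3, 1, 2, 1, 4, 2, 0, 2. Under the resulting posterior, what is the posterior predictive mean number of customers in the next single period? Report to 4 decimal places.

1.8034

With a Gamma(shape α, rate β) prior, the Poisson likelihood is conjugate: the posterior is Gamma(α + ΣXᵢ, β + n).
Sum of counts S = 20 over n = 14 hours.
Posterior: Gamma(α+S, β+n) = Gamma(12.1+20, 3.8+14) = Gamma(32.1, 17.8).
The predictive distribution for one future period is NegBinom with mean α/β = 1.8034.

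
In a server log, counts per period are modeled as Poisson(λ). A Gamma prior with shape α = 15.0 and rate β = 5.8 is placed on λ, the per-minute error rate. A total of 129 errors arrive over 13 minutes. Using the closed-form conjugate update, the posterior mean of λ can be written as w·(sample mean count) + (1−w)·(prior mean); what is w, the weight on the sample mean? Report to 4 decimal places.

With a Gamma(shape α, rate β) prior, the Poisson likelihood is conjugate: the posterior is Gamma(α + ΣXᵢ, β + n).
Posterior mean = (α₀+S)/(β₀+n) = [n/(β₀+n)]·(S/n) + [β₀/(β₀+n)]·(α₀/β₀), so only n and β₀ enter the weight.
Weight on data w = n/(β₀+n) = 13/(5.8+13) = 13/18.8 = 0.6915.

0.6915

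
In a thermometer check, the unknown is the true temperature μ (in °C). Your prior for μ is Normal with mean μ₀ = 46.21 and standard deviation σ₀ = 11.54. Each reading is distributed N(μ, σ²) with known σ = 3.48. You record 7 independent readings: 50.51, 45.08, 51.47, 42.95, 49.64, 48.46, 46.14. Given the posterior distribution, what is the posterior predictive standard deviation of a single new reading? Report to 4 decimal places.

3.7173

For Normal data with known variance σ², a Normal(μ₀, σ₀²) prior on μ is conjugate. Posterior precision = 1/σ₀² + n/σ²; posterior mean is the precision-weighted average of μ₀ and x̄.
σ₀² = 11.54² = 133.1716, σ² = 3.48² = 12.1104; σ² + n·σ₀² = 12.1104 + 7·133.1716 = 944.3116.
Posterior precision = 1/σ₀² + n/σ² = 1/133.1716 + 7/12.1104 = (σ² + n·σ₀²)/(σ₀²σ²) = 944.3116/(133.1716·12.1104); posterior variance σₙ² = σ₀²σ²/(σ² + n·σ₀²) = 133.1716·12.1104/944.3116 = 1.707870.
Predictive variance for one new observation = σₙ² + σ² = 133.1716·12.1104/944.3116 + 12.1104 = σ²·(σ₀² + 944.3116)/944.3116 = 12.1104·1077.4832/944.3116 = 13.818270; SD = √(12.1104·1077.4832/944.3116) = 3.7173.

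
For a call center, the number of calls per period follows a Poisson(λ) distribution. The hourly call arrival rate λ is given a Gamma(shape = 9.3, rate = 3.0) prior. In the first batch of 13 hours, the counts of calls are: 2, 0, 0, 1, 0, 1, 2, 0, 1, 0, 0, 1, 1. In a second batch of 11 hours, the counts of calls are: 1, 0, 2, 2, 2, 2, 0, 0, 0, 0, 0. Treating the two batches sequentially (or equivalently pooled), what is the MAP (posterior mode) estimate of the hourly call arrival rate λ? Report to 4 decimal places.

With a Gamma(shape α, rate β) prior, the Poisson likelihood is conjugate: the posterior is Gamma(α + ΣXᵢ, β + n).
Batch 1: sum of counts S = 9 over n = 13 hours.
After batch 1: Gamma(α+S, β+n) = Gamma(9.3+9, 3.0+13) = Gamma(18.3, 16.0).
Batch 2: sum of counts S = 9 over n = 11 hours.
After batch 2: Gamma(α+S, β+n) = Gamma(18.3+9, 16.0+11) = Gamma(27.3, 27.0).
Mode of Gamma(α,β) for α≥1 is (α−1)/β = 26.3/27.0 = 0.9741.

0.9741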